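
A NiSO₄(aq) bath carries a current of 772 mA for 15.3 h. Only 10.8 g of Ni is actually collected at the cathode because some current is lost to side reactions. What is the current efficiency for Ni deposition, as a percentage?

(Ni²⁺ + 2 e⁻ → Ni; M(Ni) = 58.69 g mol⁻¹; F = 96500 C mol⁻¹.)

Q = I·t = 0.7720 × 55080 = 42520 C; n(e⁻) = 42520/96500 = 0.4406 mol.
Theoretical n(Ni) = n(e⁻)/2 = 0.2203 mol, i.e. m_theo = 0.2203 × 58.69 = 12.93 g.
Efficiency = m_actual / m_theo = 10.8 / 12.93 = 83.5 %.

83.5 %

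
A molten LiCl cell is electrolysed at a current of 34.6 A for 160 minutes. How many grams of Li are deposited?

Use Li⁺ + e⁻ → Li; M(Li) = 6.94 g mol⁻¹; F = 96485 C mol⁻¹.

23.9 g

Q = I·t = 34.60 A × 9600.0 s = 332200 C.
n(e⁻) = Q/F = 332200 / 96485 = 3.443 mol.
Li⁺ + e⁻ → Li, so n(Li) = n(e⁻)/1 = 3.443 mol.
m = n·M = 3.443 × 6.94 = 23.9 g.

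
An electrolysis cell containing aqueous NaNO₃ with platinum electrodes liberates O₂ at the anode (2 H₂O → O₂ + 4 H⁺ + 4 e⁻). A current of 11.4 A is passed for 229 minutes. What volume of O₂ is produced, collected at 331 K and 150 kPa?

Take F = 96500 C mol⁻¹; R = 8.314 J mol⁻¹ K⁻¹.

7.44 L

Q = I·t = 11.40 A × 13740 s = 156600 C.
n(e⁻) = Q/F = 156600 / 96500 = 1.623 mol.
4 electrons are transferred per O₂ molecule, so n(O₂) = 1.623 / 4 = 0.4058 mol.
V = nRT/P = (0.4058 × 8.314 × 331) / (150 × 10³ Pa) = 0.00744 m³ = 7.44 L.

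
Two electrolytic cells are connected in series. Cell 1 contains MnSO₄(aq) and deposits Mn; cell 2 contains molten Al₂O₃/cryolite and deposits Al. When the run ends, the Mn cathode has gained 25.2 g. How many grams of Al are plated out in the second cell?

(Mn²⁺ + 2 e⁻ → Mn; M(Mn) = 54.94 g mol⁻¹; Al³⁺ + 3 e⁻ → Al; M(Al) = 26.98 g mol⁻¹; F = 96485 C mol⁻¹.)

n(Mn) = 25.2 / 54.94 = 0.4587 mol.
Since Mn²⁺ + 2 e⁻ → Mn, n(e⁻) passed = 2 × 0.4587 = 0.9174 mol.
Cells in series carry the same charge, so the same 0.9174 mol of electrons passes through cell 2.
Al³⁺ + 3 e⁻ → Al, so n(Al) = 0.9174 / 3 = 0.3058 mol.
m(Al) = 0.3058 × 26.98 = 8.25 g.

8.25 g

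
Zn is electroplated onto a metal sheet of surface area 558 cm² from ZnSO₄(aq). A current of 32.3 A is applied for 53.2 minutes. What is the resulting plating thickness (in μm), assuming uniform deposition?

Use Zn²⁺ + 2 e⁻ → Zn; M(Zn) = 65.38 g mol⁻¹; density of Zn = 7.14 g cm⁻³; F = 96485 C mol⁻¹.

87.7 μm

Q = I·t = 32.30 × 3192.0 = 103100 C; n(e⁻) = 1.069 mol.
n(Zn) = n(e⁻)/2 = 0.5343 mol, so m = 0.5343 × 65.38 = 34.93 g.
Volume = m/ρ = 34.93 / 7.14 = 4.892 cm³.
Thickness = V/A = 4.892 / 558 = 0.00877 cm = 87.7 μm.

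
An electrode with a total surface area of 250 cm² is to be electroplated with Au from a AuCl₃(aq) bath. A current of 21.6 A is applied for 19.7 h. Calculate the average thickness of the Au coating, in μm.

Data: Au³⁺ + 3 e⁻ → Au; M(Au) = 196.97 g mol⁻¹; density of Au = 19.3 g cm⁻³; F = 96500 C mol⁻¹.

2160 μm

Q = I·t = 21.60 × 70920 = 1532000 C; n(e⁻) = 15.87 mol.
n(Au) = n(e⁻)/3 = 5.291 mol, so m = 5.291 × 196.97 = 1042 g.
Volume = m/ρ = 1042 / 19.3 = 54.00 cm³.
Thickness = V/A = 54.00 / 250 = 0.216 cm = 2160 μm.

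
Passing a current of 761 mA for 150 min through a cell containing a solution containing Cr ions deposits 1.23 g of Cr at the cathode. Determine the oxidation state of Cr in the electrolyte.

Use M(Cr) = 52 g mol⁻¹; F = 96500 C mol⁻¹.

Q = I·t = 0.7610 A × 9000.0 s = 6849 C, so n(e⁻) = 6849/96500 = 0.07097 mol.
n(Cr) deposited = 1.23 / 52 = 0.02365 mol.
Electrons per atom = n(e⁻)/n(Cr) = 0.07097 / 0.02365 = 3.00 ≈ 3, so the ion is Cr³⁺.

+3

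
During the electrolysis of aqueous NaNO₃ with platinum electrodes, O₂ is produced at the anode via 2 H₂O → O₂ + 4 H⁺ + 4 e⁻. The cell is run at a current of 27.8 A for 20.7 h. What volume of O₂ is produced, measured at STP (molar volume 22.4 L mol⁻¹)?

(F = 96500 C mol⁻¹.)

120 L

Q = I·t = 27.80 A × 74520 s = 2072000 C.
n(e⁻) = Q/F = 2072000 / 96500 = 21.47 mol.
4 electrons are transferred per O₂ molecule, so n(O₂) = 21.47 / 4 = 5.367 mol.
V = n × V_m = 5.367 × 22.4 = 120 L.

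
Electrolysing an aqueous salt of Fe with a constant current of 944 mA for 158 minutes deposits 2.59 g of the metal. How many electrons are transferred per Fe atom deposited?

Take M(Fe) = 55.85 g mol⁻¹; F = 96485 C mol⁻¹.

Q = I·t = 0.9440 A × 9480.0 s = 8949 C, so n(e⁻) = 8949/96485 = 0.09275 mol.
n(Fe) deposited = 2.59 / 55.85 = 0.04637 mol.
Electrons per atom = n(e⁻)/n(Fe) = 0.09275 / 0.04637 = 2.00 ≈ 2, so the ion is Fe²⁺.

2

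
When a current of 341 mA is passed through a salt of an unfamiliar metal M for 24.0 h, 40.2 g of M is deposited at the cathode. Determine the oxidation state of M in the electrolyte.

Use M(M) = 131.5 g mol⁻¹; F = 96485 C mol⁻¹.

Q = I·t = 0.3410 A × 86400 s = 29460 C, so n(e⁻) = 29460/96485 = 0.3054 mol.
n(M) deposited = 40.2 / 131.5 = 0.3057 mol.
Electrons per atom = n(e⁻)/n(M) = 0.3054 / 0.3057 = 0.999 ≈ 1, so the ion is M⁺.

+1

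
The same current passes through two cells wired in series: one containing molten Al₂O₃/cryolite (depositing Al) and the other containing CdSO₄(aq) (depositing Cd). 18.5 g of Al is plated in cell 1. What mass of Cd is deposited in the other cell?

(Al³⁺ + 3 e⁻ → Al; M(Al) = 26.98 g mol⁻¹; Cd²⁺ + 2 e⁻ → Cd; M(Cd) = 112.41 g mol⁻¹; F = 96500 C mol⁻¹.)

116 g

n(Al) = 18.5 / 26.98 = 0.6857 mol.
Since Al³⁺ + 3 e⁻ → Al, n(e⁻) passed = 3 × 0.6857 = 2.057 mol.
Cells in series carry the same charge, so the same 2.057 mol of electrons passes through cell 2.
Cd²⁺ + 2 e⁻ → Cd, so n(Cd) = 2.057 / 2 = 1.029 mol.
m(Cd) = 1.029 × 112.41 = 116 g.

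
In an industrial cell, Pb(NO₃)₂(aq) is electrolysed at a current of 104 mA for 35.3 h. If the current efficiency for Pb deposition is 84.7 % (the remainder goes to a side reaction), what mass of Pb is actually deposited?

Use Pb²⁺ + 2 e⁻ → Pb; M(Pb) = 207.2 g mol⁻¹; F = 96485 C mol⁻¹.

12.0 g

Q = I·t = 0.1040 × 127080 = 13220 C.
n(e⁻) = 13220/96485 = 0.1370 mol; theoretically n(Pb) = 0.1370/2 = 0.06849 mol, m_theo = 14.19 g.
At 84.7 % efficiency, m_actual = 0.847 × 14.19 = 12.0 g.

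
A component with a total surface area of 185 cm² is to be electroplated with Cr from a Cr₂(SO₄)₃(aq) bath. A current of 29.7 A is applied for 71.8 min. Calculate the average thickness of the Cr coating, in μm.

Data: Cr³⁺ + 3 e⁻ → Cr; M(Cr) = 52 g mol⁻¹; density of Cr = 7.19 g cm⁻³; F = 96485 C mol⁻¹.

Q = I·t = 29.70 × 4308.0 = 127900 C; n(e⁻) = 1.326 mol.
n(Cr) = n(e⁻)/3 = 0.4420 mol, so m = 0.4420 × 52 = 22.99 g.
Volume = m/ρ = 22.99 / 7.19 = 3.197 cm³.
Thickness = V/A = 3.197 / 185 = 0.0173 cm = 173 μm.

173 μm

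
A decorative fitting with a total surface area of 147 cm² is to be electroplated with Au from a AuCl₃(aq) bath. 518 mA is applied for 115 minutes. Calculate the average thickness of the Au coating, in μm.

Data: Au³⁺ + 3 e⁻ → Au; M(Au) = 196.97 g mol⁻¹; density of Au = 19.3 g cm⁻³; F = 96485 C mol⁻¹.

Q = I·t = 0.5180 × 6900.0 = 3574 C; n(e⁻) = 0.03704 mol.
n(Au) = n(e⁻)/3 = 0.01235 mol, so m = 0.01235 × 196.97 = 2.432 g.
Volume = m/ρ = 2.432 / 19.3 = 0.1260 cm³.
Thickness = V/A = 0.1260 / 147 = 8.57 × 10⁻⁴ cm = 8.57 μm.

8.57 μm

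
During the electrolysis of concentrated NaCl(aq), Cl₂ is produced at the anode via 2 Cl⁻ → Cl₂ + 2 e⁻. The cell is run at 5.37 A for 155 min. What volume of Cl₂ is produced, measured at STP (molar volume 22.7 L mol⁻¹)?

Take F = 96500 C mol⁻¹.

5.87 L

Q = I·t = 5.370 A × 9300.0 s = 49940 C.
n(e⁻) = Q/F = 49940 / 96500 = 0.5175 mol.
2 electrons are transferred per Cl₂ molecule, so n(Cl₂) = 0.5175 / 2 = 0.2588 mol.
V = n × V_m = 0.2588 × 22.7 = 5.87 L.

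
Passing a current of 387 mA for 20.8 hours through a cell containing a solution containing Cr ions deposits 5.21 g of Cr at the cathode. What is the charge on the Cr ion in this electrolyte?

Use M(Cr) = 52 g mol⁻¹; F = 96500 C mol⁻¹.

+3

Q = I·t = 0.3870 A × 74880 s = 28980 C, so n(e⁻) = 28980/96500 = 0.3003 mol.
n(Cr) deposited = 5.21 / 52 = 0.1002 mol.
Electrons per atom = n(e⁻)/n(Cr) = 0.3003 / 0.1002 = 3.00 ≈ 3, so the ion is Cr³⁺.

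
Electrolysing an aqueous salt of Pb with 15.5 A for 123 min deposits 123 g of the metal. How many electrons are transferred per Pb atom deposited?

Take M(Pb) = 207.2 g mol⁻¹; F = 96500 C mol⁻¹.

Q = I·t = 15.50 A × 7380.0 s = 114400 C, so n(e⁻) = 114400/96500 = 1.185 mol.
n(Pb) deposited = 123 / 207.2 = 0.5936 mol.
Electrons per atom = n(e⁻)/n(Pb) = 1.185 / 0.5936 = 2.00 ≈ 2, so the ion is Pb²⁺.

2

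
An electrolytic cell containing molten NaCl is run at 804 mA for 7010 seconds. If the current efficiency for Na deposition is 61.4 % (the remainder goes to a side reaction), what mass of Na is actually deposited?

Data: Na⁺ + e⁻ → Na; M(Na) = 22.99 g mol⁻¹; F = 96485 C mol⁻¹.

Q = I·t = 0.8040 × 7010.0 = 5636 C.
n(e⁻) = 5636/96485 = 0.05841 mol; theoretically n(Na) = 0.05841/1 = 0.05841 mol, m_theo = 1.343 g.
At 61.4 % efficiency, m_actual = 0.614 × 1.343 = 0.825 g.

0.825 g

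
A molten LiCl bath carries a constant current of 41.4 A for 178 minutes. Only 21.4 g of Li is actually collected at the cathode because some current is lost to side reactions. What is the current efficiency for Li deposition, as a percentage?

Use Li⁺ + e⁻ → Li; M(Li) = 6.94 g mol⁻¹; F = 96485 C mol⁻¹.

67.3 %

Q = I·t = 41.40 × 10680 = 442200 C; n(e⁻) = 442200/96485 = 4.583 mol.
Theoretical n(Li) = n(e⁻)/1 = 4.583 mol, i.e. m_theo = 4.583 × 6.94 = 31.80 g.
Efficiency = m_actual / m_theo = 21.4 / 31.80 = 67.3 %.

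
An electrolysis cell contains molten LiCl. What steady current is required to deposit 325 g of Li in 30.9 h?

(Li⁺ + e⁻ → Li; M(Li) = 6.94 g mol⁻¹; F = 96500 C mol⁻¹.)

40.6 A

n(Li) = 325 / 6.94 = 46.83 mol.
n(e⁻) = 1 × 46.83 = 46.83 mol.
Q = n(e⁻)·F = 46.83 × 96500 = 4519000 C.
I = Q/t = 4519000 / 111240 s = 40.6 A.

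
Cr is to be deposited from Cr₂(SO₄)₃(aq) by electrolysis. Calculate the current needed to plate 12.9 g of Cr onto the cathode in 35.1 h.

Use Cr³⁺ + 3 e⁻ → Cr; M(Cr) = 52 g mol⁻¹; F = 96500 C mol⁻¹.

n(Cr) = 12.9 / 52 = 0.2481 mol.
n(e⁻) = 3 × 0.2481 = 0.7442 mol.
Q = n(e⁻)·F = 0.7442 × 96500 = 71820 C.
I = Q/t = 71820 / 126360 s = 0.568 A.

0.568 A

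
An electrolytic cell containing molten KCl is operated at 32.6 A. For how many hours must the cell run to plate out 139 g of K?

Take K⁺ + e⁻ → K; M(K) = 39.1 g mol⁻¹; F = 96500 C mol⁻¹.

2.92 h

n(K) = m/M = 139 / 39.1 = 3.555 mol.
Each K atom requires 1 electron, so n(e⁻) = 1 × 3.555 = 3.555 mol.
Q = n(e⁻)·F = 3.555 × 96500 = 343100 C.
t = Q/I = 343100 / 32.60 A = 10520 s = 2.92 h.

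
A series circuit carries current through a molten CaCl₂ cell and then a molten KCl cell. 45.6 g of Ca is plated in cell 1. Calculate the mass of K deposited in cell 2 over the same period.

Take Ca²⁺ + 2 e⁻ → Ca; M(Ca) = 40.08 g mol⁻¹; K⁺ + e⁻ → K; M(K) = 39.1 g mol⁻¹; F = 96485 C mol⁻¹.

n(Ca) = 45.6 / 40.08 = 1.138 mol.
Since Ca²⁺ + 2 e⁻ → Ca, n(e⁻) passed = 2 × 1.138 = 2.275 mol.
Cells in series carry the same charge, so the same 2.275 mol of electrons passes through cell 2.
K⁺ + e⁻ → K, so n(K) = 2.275 / 1 = 2.275 mol.
m(K) = 2.275 × 39.1 = 89.0 g.

89.0 g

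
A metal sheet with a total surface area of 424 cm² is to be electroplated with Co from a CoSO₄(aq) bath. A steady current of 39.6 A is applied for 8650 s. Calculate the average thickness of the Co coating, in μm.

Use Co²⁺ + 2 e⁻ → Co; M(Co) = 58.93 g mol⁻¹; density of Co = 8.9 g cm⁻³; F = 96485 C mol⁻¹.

277 μm

Q = I·t = 39.60 × 8650.0 = 342500 C; n(e⁻) = 3.550 mol.
n(Co) = n(e⁻)/2 = 1.775 mol, so m = 1.775 × 58.93 = 104.6 g.
Volume = m/ρ = 104.6 / 8.9 = 11.75 cm³.
Thickness = V/A = 11.75 / 424 = 0.0277 cm = 277 μm.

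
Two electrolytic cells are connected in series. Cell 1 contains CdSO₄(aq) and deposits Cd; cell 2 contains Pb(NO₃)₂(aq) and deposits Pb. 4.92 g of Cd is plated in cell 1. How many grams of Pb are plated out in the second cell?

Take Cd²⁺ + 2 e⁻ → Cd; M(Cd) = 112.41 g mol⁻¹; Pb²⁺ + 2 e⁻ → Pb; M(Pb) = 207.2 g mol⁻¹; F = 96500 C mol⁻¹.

n(Cd) = 4.92 / 112.41 = 0.04377 mol.
Since Cd²⁺ + 2 e⁻ → Cd, n(e⁻) passed = 2 × 0.04377 = 0.08754 mol.
Cells in series carry the same charge, so the same 0.08754 mol of electrons passes through cell 2.
Pb²⁺ + 2 e⁻ → Pb, so n(Pb) = 0.08754 / 2 = 0.04377 mol.
m(Pb) = 0.04377 × 207.2 = 9.07 g.

9.07 g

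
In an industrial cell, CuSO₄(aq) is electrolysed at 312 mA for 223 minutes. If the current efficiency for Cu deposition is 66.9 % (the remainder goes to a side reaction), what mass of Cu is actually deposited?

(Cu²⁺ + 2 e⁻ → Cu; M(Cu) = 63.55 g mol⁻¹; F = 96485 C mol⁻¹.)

0.920 g

Q = I·t = 0.3120 × 13380 = 4175 C.
n(e⁻) = 4175/96485 = 0.04327 mol; theoretically n(Cu) = 0.04327/2 = 0.02163 mol, m_theo = 1.375 g.
At 66.9 % efficiency, m_actual = 0.669 × 1.375 = 0.920 g.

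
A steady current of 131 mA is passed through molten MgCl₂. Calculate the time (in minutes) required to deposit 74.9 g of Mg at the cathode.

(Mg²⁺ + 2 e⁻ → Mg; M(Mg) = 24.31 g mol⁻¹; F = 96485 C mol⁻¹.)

n(Mg) = m/M = 74.9 / 24.31 = 3.081 mol.
Each Mg atom requires 2 electrons, so n(e⁻) = 2 × 3.081 = 6.162 mol.
Q = n(e⁻)·F = 6.162 × 96485 = 594500 C.
t = Q/I = 594500 / 0.1310 A = 4539000 s = 75600 min.

75600 min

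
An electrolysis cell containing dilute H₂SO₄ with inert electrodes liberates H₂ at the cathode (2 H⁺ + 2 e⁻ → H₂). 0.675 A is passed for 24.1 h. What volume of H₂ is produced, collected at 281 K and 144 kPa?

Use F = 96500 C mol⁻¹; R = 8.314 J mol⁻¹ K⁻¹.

Q = I·t = 0.6750 A × 86760 s = 58560 C.
n(e⁻) = Q/F = 58560 / 96500 = 0.6069 mol.
2 electrons are transferred per H₂ molecule, so n(H₂) = 0.6069 / 2 = 0.3034 mol.
V = nRT/P = (0.3034 × 8.314 × 281) / (144 × 10³ Pa) = 0.00492 m³ = 4.92 L.

4.92 L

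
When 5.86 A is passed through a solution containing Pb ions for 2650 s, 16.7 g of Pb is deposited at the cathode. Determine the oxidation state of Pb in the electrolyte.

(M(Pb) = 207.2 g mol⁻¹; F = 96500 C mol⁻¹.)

+2

Q = I·t = 5.860 A × 2650.0 s = 15530 C, so n(e⁻) = 15530/96500 = 0.1609 mol.
n(Pb) deposited = 16.7 / 207.2 = 0.08060 mol.
Electrons per atom = n(e⁻)/n(Pb) = 0.1609 / 0.08060 = 2.00 ≈ 2, so the ion is Pb²⁺.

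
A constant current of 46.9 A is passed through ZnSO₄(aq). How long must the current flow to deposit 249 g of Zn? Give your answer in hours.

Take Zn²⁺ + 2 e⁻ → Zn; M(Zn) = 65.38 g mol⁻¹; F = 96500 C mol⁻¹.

n(Zn) = m/M = 249 / 65.38 = 3.809 mol.
Each Zn atom requires 2 electrons, so n(e⁻) = 2 × 3.809 = 7.617 mol.
Q = n(e⁻)·F = 7.617 × 96500 = 735000 C.
t = Q/I = 735000 / 46.90 A = 15670 s = 4.35 h.

4.35 h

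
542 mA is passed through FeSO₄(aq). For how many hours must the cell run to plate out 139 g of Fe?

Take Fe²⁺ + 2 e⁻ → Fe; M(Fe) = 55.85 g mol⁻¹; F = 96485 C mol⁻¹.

246 h

n(Fe) = m/M = 139 / 55.85 = 2.489 mol.
Each Fe atom requires 2 electrons, so n(e⁻) = 2 × 2.489 = 4.978 mol.
Q = n(e⁻)·F = 4.978 × 96485 = 480300 C.
t = Q/I = 480300 / 0.5420 A = 886100 s = 246 h.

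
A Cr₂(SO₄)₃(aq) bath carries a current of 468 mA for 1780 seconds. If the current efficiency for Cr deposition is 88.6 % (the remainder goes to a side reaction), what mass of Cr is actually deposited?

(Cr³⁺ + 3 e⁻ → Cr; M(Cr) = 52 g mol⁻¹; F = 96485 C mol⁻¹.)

0.133 g

Q = I·t = 0.4680 × 1780.0 = 833.0 C.
n(e⁻) = 833.0/96485 = 0.008634 mol; theoretically n(Cr) = 0.008634/3 = 0.002878 mol, m_theo = 0.1497 g.
At 88.6 % efficiency, m_actual = 0.886 × 0.1497 = 0.133 g.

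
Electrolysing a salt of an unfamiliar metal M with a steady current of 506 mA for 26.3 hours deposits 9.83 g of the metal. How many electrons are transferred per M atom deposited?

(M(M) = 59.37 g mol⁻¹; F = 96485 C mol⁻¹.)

3

Q = I·t = 0.5060 A × 94680 s = 47910 C, so n(e⁻) = 47910/96485 = 0.4965 mol.
n(M) deposited = 9.83 / 59.37 = 0.1656 mol.
Electrons per atom = n(e⁻)/n(M) = 0.4965 / 0.1656 = 3.00 ≈ 3, so the ion is M³⁺.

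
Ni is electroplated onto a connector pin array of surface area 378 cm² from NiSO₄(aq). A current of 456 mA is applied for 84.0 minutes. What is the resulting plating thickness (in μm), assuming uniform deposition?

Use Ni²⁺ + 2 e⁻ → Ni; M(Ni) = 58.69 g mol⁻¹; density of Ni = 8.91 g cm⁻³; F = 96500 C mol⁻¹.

Q = I·t = 0.4560 × 5040.0 = 2298 C; n(e⁻) = 0.02382 mol.
n(Ni) = n(e⁻)/2 = 0.01191 mol, so m = 0.01191 × 58.69 = 0.6989 g.
Volume = m/ρ = 0.6989 / 8.91 = 0.07844 cm³.
Thickness = V/A = 0.07844 / 378 = 2.08 × 10⁻⁴ cm = 2.08 μm.

2.08 μm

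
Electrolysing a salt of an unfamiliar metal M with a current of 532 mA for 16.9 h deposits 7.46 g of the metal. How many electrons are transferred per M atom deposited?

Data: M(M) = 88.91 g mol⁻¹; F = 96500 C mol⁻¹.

4

Q = I·t = 0.5320 A × 60840 s = 32370 C, so n(e⁻) = 32370/96500 = 0.3354 mol.
n(M) deposited = 7.46 / 88.91 = 0.08391 mol.
Electrons per atom = n(e⁻)/n(M) = 0.3354 / 0.08391 = 4.00 ≈ 4, so the ion is M⁴⁺.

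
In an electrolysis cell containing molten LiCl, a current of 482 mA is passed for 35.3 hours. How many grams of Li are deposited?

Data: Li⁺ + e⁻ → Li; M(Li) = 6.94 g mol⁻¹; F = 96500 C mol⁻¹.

4.41 g

Q = I·t = 0.4820 A × 127080 s = 61250 C.
n(e⁻) = Q/F = 61250 / 96500 = 0.6347 mol.
Li⁺ + e⁻ → Li, so n(Li) = n(e⁻)/1 = 0.6347 mol.
m = n·M = 0.6347 × 6.94 = 4.41 g.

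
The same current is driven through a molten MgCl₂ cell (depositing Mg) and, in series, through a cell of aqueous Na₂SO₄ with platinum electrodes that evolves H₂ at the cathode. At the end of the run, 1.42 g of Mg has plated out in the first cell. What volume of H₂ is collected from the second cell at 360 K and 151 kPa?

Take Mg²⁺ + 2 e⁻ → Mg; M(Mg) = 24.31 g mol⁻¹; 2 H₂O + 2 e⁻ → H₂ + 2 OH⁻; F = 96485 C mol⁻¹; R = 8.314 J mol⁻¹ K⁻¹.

n(Mg) = 1.42 / 24.31 = 0.05841 mol, so n(e⁻) = 2 × 0.05841 = 0.1168 mol.
The cells are in series, so the same 0.1168 mol of electrons passes through the second cell.
2 H₂O + 2 e⁻ → H₂ + 2 OH⁻ — 2 mol e⁻ per mol H₂, so n(H₂) = 0.1168/2 = 0.05841 mol.
V = nRT/P = (0.05841 × 8.314 × 360) / (151 × 10³) = 0.00116 m³ = 1.16 L.

1.16 L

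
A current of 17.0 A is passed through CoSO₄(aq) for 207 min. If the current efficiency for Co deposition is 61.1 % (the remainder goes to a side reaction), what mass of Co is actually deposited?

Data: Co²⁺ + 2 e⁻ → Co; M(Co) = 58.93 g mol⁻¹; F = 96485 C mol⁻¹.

Q = I·t = 17.00 × 12420 = 211100 C.
n(e⁻) = 211100/96485 = 2.188 mol; theoretically n(Co) = 2.188/2 = 1.094 mol, m_theo = 64.48 g.
At 61.1 % efficiency, m_actual = 0.611 × 64.48 = 39.4 g.

39.4 g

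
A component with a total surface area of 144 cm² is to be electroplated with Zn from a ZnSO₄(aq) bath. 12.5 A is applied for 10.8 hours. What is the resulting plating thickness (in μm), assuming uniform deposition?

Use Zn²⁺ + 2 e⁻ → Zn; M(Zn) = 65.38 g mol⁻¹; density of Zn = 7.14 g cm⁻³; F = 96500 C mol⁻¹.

1600 μm

Q = I·t = 12.50 × 38880 = 486000 C; n(e⁻) = 5.036 mol.
n(Zn) = n(e⁻)/2 = 2.518 mol, so m = 2.518 × 65.38 = 164.6 g.
Volume = m/ρ = 164.6 / 7.14 = 23.06 cm³.
Thickness = V/A = 23.06 / 144 = 0.160 cm = 1600 μm.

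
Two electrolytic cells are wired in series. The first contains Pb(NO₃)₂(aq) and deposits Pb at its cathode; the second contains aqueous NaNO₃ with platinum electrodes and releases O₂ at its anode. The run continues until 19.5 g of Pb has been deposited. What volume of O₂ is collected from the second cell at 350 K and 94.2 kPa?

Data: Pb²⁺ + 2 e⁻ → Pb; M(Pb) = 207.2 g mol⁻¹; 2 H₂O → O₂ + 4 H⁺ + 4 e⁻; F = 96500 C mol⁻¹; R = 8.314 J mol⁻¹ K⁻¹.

1.45 L

n(Pb) = 19.5 / 207.2 = 0.09411 mol, so n(e⁻) = 2 × 0.09411 = 0.1882 mol.
The cells are in series, so the same 0.1882 mol of electrons passes through the second cell.
2 H₂O → O₂ + 4 H⁺ + 4 e⁻ — 4 mol e⁻ per mol O₂, so n(O₂) = 0.1882/4 = 0.04706 mol.
V = nRT/P = (0.04706 × 8.314 × 350) / (94.2 × 10³) = 0.00145 m³ = 1.45 L.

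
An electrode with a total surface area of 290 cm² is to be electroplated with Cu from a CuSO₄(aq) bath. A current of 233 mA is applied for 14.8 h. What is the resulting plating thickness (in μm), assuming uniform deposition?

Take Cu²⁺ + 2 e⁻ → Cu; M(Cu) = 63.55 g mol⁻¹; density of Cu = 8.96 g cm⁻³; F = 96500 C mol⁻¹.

15.7 μm

Q = I·t = 0.2330 × 53280 = 12410 C; n(e⁻) = 0.1286 mol.
n(Cu) = n(e⁻)/2 = 0.06432 mol, so m = 0.06432 × 63.55 = 4.088 g.
Volume = m/ρ = 4.088 / 8.96 = 0.4562 cm³.
Thickness = V/A = 0.4562 / 290 = 0.00157 cm = 15.7 μm.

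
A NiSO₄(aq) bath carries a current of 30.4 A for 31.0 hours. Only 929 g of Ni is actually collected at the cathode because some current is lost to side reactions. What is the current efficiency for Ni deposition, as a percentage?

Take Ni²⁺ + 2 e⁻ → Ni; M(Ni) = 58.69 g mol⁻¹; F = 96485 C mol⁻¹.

90.0 %

Q = I·t = 30.40 × 111600 = 3393000 C; n(e⁻) = 3393000/96485 = 35.16 mol.
Theoretical n(Ni) = n(e⁻)/2 = 17.58 mol, i.e. m_theo = 17.58 × 58.69 = 1032 g.
Efficiency = m_actual / m_theo = 929 / 1032 = 90.0 %.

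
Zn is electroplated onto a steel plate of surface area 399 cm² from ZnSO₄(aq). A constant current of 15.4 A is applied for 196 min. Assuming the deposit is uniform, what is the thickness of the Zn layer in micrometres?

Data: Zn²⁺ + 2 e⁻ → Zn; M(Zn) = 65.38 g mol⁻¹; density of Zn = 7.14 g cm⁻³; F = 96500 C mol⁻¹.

Q = I·t = 15.40 × 11760 = 181100 C; n(e⁻) = 1.877 mol.
n(Zn) = n(e⁻)/2 = 0.9384 mol, so m = 0.9384 × 65.38 = 61.35 g.
Volume = m/ρ = 61.35 / 7.14 = 8.592 cm³.
Thickness = V/A = 8.592 / 399 = 0.0215 cm = 215 μm.

215 μm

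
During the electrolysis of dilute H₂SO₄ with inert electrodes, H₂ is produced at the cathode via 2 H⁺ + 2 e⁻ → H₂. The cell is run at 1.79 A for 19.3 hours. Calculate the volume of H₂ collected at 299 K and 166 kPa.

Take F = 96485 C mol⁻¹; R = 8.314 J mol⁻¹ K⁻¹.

9.65 L

Q = I·t = 1.790 A × 69480 s = 124400 C.
n(e⁻) = Q/F = 124400 / 96485 = 1.289 mol.
2 electrons are transferred per H₂ molecule, so n(H₂) = 1.289 / 2 = 0.6445 mol.
V = nRT/P = (0.6445 × 8.314 × 299) / (166 × 10³ Pa) = 0.00965 m³ = 9.65 L.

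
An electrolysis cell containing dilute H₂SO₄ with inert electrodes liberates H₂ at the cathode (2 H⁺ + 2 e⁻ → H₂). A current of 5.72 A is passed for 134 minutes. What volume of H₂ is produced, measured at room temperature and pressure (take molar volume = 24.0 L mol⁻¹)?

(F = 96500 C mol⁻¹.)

Q = I·t = 5.720 A × 8040.0 s = 45990 C.
n(e⁻) = Q/F = 45990 / 96500 = 0.4766 mol.
2 electrons are transferred per H₂ molecule, so n(H₂) = 0.4766 / 2 = 0.2383 mol.
V = n × V_m = 0.2383 × 24.0 = 5.72 L.

5.72 L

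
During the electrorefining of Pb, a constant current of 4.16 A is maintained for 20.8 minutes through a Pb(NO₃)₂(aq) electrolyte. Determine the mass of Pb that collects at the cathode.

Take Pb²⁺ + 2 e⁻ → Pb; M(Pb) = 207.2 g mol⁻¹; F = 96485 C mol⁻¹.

5.57 g

Q = I·t = 4.160 A × 1248.0 s = 5192 C.
n(e⁻) = Q/F = 5192 / 96485 = 0.05381 mol.
Pb²⁺ + 2 e⁻ → Pb, so n(Pb) = n(e⁻)/2 = 0.02690 mol.
m = n·M = 0.02690 × 207.2 = 5.57 g.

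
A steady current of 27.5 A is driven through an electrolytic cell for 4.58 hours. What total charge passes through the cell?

Q = I·t = 27.50 A × 16488 s = 4.53 × 10⁵ C.

4.53 × 10⁵ C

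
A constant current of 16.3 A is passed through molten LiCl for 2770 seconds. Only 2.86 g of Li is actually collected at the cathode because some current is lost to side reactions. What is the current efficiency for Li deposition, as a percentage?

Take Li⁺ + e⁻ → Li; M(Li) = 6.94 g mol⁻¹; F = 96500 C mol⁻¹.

Q = I·t = 16.30 × 2770.0 = 45150 C; n(e⁻) = 45150/96500 = 0.4679 mol.
Theoretical n(Li) = n(e⁻)/1 = 0.4679 mol, i.e. m_theo = 0.4679 × 6.94 = 3.247 g.
Efficiency = m_actual / m_theo = 2.86 / 3.247 = 88.1 %.

88.1 %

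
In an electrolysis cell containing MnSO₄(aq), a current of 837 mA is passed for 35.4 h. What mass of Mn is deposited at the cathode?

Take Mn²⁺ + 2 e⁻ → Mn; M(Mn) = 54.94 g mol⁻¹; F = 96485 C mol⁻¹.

30.4 g

Q = I·t = 0.8370 A × 127440 s = 106700 C.
n(e⁻) = Q/F = 106700 / 96485 = 1.106 mol.
Mn²⁺ + 2 e⁻ → Mn, so n(Mn) = n(e⁻)/2 = 0.5528 mol.
m = n·M = 0.5528 × 54.94 = 30.4 g.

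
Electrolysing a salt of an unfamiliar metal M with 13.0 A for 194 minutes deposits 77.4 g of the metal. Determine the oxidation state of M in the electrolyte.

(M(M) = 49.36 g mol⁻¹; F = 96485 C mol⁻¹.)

+1

Q = I·t = 13.00 A × 11640 s = 151300 C, so n(e⁻) = 151300/96485 = 1.568 mol.
n(M) deposited = 77.4 / 49.36 = 1.568 mol.
Electrons per atom = n(e⁻)/n(M) = 1.568 / 1.568 = 1.00 ≈ 1, so the ion is M⁺.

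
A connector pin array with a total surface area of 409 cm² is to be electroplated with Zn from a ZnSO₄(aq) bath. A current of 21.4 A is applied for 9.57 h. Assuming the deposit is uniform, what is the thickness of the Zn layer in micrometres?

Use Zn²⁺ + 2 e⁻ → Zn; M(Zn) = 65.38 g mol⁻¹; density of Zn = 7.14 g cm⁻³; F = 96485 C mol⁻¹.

855 μm

Q = I·t = 21.40 × 34452 = 737300 C; n(e⁻) = 7.641 mol.
n(Zn) = n(e⁻)/2 = 3.821 mol, so m = 3.821 × 65.38 = 249.8 g.
Volume = m/ρ = 249.8 / 7.14 = 34.99 cm³.
Thickness = V/A = 34.99 / 409 = 0.0855 cm = 855 μm.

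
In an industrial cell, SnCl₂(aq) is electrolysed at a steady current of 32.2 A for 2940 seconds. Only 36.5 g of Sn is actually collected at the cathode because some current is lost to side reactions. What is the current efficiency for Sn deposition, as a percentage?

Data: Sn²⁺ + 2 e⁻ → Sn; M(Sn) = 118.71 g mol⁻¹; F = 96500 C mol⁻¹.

Q = I·t = 32.20 × 2940.0 = 94670 C; n(e⁻) = 94670/96500 = 0.9810 mol.
Theoretical n(Sn) = n(e⁻)/2 = 0.4905 mol, i.e. m_theo = 0.4905 × 118.71 = 58.23 g.
Efficiency = m_actual / m_theo = 36.5 / 58.23 = 62.7 %.

62.7 %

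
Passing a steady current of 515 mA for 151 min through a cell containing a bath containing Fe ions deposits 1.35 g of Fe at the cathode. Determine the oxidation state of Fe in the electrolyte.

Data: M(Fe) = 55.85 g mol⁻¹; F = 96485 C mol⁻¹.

+2

Q = I·t = 0.5150 A × 9060.0 s = 4666 C, so n(e⁻) = 4666/96485 = 0.04836 mol.
n(Fe) deposited = 1.35 / 55.85 = 0.02417 mol.
Electrons per atom = n(e⁻)/n(Fe) = 0.04836 / 0.02417 = 2.00 ≈ 2, so the ion is Fe²⁺.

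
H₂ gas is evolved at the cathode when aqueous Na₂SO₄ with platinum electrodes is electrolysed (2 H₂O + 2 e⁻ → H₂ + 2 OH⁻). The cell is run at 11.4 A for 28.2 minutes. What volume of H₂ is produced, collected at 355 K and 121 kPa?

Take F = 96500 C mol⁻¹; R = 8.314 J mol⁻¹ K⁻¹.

Q = I·t = 11.40 A × 1692.0 s = 19290 C.
n(e⁻) = Q/F = 19290 / 96500 = 0.1999 mol.
2 electrons are transferred per H₂ molecule, so n(H₂) = 0.1999 / 2 = 0.09994 mol.
V = nRT/P = (0.09994 × 8.314 × 355) / (121 × 10³ Pa) = 0.00244 m³ = 2.44 L.

2.44 L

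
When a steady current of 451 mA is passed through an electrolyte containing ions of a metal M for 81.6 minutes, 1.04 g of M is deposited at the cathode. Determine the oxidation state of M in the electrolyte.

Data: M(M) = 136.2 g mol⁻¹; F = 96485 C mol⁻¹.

Q = I·t = 0.4510 A × 4896.0 s = 2208 C, so n(e⁻) = 2208/96485 = 0.02289 mol.
n(M) deposited = 1.04 / 136.2 = 0.007636 mol.
Electrons per atom = n(e⁻)/n(M) = 0.02289 / 0.007636 = 3.00 ≈ 3, so the ion is M³⁺.

+3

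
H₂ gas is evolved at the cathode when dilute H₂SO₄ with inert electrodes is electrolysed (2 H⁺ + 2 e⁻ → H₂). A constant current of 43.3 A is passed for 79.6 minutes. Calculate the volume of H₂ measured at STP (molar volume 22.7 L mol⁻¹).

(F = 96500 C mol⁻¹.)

24.3 L

Q = I·t = 43.30 A × 4776.0 s = 206800 C.
n(e⁻) = Q/F = 206800 / 96500 = 2.143 mol.
2 electrons are transferred per H₂ molecule, so n(H₂) = 2.143 / 2 = 1.072 mol.
V = n × V_m = 1.072 × 22.7 = 24.3 L.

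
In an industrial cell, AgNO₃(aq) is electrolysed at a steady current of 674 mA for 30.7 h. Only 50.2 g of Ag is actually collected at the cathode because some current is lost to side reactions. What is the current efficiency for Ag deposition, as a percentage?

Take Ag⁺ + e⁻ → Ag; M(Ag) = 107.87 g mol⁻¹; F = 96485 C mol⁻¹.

60.3 %

Q = I·t = 0.6740 × 110520 = 74490 C; n(e⁻) = 74490/96485 = 0.7720 mol.
Theoretical n(Ag) = n(e⁻)/1 = 0.7720 mol, i.e. m_theo = 0.7720 × 107.87 = 83.28 g.
Efficiency = m_actual / m_theo = 50.2 / 83.28 = 60.3 %.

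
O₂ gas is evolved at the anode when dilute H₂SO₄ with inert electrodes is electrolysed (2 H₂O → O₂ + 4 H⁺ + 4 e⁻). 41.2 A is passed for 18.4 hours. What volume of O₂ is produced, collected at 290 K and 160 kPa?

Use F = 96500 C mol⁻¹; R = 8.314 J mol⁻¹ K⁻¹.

Q = I·t = 41.20 A × 66240 s = 2729000 C.
n(e⁻) = Q/F = 2729000 / 96500 = 28.28 mol.
4 electrons are transferred per O₂ molecule, so n(O₂) = 28.28 / 4 = 7.070 mol.
V = nRT/P = (7.070 × 8.314 × 290) / (160 × 10³ Pa) = 0.107 m³ = 107 L.

107 L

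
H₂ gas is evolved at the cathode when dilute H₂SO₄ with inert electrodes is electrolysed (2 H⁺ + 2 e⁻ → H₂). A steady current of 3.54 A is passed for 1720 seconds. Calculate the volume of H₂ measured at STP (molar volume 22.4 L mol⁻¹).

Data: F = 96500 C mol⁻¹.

0.707 L

Q = I·t = 3.540 A × 1720.0 s = 6089 C.
n(e⁻) = Q/F = 6089 / 96500 = 0.06310 mol.
2 electrons are transferred per H₂ molecule, so n(H₂) = 0.06310 / 2 = 0.03155 mol.
V = n × V_m = 0.03155 × 22.4 = 0.707 L.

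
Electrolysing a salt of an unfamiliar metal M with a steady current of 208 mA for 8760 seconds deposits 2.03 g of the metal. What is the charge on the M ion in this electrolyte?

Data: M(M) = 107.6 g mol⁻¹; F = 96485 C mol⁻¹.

Q = I·t = 0.2080 A × 8760.0 s = 1822 C, so n(e⁻) = 1822/96485 = 0.01888 mol.
n(M) deposited = 2.03 / 107.6 = 0.01887 mol.
Electrons per atom = n(e⁻)/n(M) = 0.01888 / 0.01887 = 1.00 ≈ 1, so the ion is M⁺.

+1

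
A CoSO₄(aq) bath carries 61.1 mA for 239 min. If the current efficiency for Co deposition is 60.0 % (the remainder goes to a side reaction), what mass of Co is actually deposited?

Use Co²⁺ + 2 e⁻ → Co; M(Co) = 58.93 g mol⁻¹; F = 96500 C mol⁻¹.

Q = I·t = 0.06110 × 14340 = 876.2 C.
n(e⁻) = 876.2/96500 = 0.009080 mol; theoretically n(Co) = 0.009080/2 = 0.004540 mol, m_theo = 0.2675 g.
At 60.0 % efficiency, m_actual = 0.600 × 0.2675 = 0.161 g.

0.161 g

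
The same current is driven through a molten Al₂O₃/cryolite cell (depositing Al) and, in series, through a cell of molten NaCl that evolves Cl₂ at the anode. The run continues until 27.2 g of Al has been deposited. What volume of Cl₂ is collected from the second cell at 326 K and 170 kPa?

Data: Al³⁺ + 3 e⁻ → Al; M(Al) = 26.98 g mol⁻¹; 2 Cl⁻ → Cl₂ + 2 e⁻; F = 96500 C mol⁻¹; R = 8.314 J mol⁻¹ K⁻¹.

24.1 L

n(Al) = 27.2 / 26.98 = 1.008 mol, so n(e⁻) = 3 × 1.008 = 3.024 mol.
The cells are in series, so the same 3.024 mol of electrons passes through the second cell.
2 Cl⁻ → Cl₂ + 2 e⁻ — 2 mol e⁻ per mol Cl₂, so n(Cl₂) = 3.024/2 = 1.512 mol.
V = nRT/P = (1.512 × 8.314 × 326) / (170 × 10³) = 0.0241 m³ = 24.1 L.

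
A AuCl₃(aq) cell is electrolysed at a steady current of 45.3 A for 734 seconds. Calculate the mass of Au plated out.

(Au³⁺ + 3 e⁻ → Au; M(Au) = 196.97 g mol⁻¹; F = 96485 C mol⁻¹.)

22.6 g

Q = I·t = 45.30 A × 734.00 s = 33250 C.
n(e⁻) = Q/F = 33250 / 96485 = 0.3446 mol.
Au³⁺ + 3 e⁻ → Au, so n(Au) = n(e⁻)/3 = 0.1149 mol.
m = n·M = 0.1149 × 196.97 = 22.6 g.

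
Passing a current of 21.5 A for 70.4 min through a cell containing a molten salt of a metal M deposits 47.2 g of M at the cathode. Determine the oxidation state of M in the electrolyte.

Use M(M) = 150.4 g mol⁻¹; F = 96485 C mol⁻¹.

+3

Q = I·t = 21.50 A × 4224.0 s = 90820 C, so n(e⁻) = 90820/96485 = 0.9412 mol.
n(M) deposited = 47.2 / 150.4 = 0.3138 mol.
Electrons per atom = n(e⁻)/n(M) = 0.9412 / 0.3138 = 3.00 ≈ 3, so the ion is M³⁺.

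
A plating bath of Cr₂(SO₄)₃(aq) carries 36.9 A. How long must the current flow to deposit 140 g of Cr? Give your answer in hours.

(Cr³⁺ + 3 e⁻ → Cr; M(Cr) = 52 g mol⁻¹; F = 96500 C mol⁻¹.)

5.87 h

n(Cr) = m/M = 140 / 52 = 2.692 mol.
Each Cr atom requires 3 electrons, so n(e⁻) = 3 × 2.692 = 8.077 mol.
Q = n(e⁻)·F = 8.077 × 96500 = 779400 C.
t = Q/I = 779400 / 36.90 A = 21120 s = 5.87 h.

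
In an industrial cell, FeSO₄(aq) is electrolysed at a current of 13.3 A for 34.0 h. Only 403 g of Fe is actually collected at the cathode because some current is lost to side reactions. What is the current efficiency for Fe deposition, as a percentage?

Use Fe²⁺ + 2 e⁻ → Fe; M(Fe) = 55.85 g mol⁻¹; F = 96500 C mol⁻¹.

Q = I·t = 13.30 × 122400 = 1628000 C; n(e⁻) = 1628000/96500 = 16.87 mol.
Theoretical n(Fe) = n(e⁻)/2 = 8.435 mol, i.e. m_theo = 8.435 × 55.85 = 471.1 g.
Efficiency = m_actual / m_theo = 403 / 471.1 = 85.5 %.

85.5 %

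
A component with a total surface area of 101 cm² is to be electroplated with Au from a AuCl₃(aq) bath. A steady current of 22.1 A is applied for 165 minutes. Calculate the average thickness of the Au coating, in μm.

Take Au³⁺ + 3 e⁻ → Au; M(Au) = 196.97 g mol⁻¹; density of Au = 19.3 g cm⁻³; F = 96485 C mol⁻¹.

764 μm

Q = I·t = 22.10 × 9900.0 = 218800 C; n(e⁻) = 2.268 mol.
n(Au) = n(e⁻)/3 = 0.7559 mol, so m = 0.7559 × 196.97 = 148.9 g.
Volume = m/ρ = 148.9 / 19.3 = 7.714 cm³.
Thickness = V/A = 7.714 / 101 = 0.0764 cm = 764 μm.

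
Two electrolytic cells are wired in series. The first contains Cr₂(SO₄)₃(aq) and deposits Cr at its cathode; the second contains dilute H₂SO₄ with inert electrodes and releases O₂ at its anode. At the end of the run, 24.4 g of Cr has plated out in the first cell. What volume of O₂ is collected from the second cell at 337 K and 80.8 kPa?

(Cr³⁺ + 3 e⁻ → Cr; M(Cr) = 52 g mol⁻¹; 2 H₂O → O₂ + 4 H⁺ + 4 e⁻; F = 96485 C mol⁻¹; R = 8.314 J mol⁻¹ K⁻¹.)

n(Cr) = 24.4 / 52 = 0.4692 mol, so n(e⁻) = 3 × 0.4692 = 1.408 mol.
The cells are in series, so the same 1.408 mol of electrons passes through the second cell.
2 H₂O → O₂ + 4 H⁺ + 4 e⁻ — 4 mol e⁻ per mol O₂, so n(O₂) = 1.408/4 = 0.3519 mol.
V = nRT/P = (0.3519 × 8.314 × 337) / (80.8 × 10³) = 0.0122 m³ = 12.2 L.

12.2 L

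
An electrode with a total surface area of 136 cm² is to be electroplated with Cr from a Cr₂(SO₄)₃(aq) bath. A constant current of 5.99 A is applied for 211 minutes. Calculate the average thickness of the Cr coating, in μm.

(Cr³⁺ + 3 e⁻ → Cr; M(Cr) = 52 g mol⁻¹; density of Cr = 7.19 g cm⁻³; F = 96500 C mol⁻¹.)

Q = I·t = 5.990 × 12660 = 75830 C; n(e⁻) = 0.7858 mol.
n(Cr) = n(e⁻)/3 = 0.2619 mol, so m = 0.2619 × 52 = 13.62 g.
Volume = m/ρ = 13.62 / 7.19 = 1.894 cm³.
Thickness = V/A = 1.894 / 136 = 0.0139 cm = 139 μm.

139 μm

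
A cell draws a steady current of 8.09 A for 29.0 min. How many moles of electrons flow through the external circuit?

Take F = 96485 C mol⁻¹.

0.146 mol

Q = I·t = 8.090 A × 1740.0 s = 14080 C.
n(e⁻) = Q/F = 14080 / 96485 = 0.146 mol.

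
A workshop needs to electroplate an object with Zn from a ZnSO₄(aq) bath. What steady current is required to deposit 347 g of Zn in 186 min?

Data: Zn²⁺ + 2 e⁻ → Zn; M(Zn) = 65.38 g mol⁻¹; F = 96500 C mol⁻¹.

n(Zn) = 347 / 65.38 = 5.307 mol.
n(e⁻) = 2 × 5.307 = 10.61 mol.
Q = n(e⁻)·F = 10.61 × 96500 = 1024000 C.
I = Q/t = 1024000 / 11160 s = 91.8 A.

91.8 A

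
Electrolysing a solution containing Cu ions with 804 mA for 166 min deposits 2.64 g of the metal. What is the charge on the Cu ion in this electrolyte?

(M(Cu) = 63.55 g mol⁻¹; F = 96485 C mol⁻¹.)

+2

Q = I·t = 0.8040 A × 9960.0 s = 8008 C, so n(e⁻) = 8008/96485 = 0.08300 mol.
n(Cu) deposited = 2.64 / 63.55 = 0.04154 mol.
Electrons per atom = n(e⁻)/n(Cu) = 0.08300 / 0.04154 = 2.00 ≈ 2, so the ion is Cu²⁺.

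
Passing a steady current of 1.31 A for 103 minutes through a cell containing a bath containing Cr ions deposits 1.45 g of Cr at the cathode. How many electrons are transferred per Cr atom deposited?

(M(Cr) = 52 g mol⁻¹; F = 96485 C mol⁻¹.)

3

Q = I·t = 1.310 A × 6180.0 s = 8096 C, so n(e⁻) = 8096/96485 = 0.08391 mol.
n(Cr) deposited = 1.45 / 52 = 0.02788 mol.
Electrons per atom = n(e⁻)/n(Cr) = 0.08391 / 0.02788 = 3.01 ≈ 3, so the ion is Cr³⁺.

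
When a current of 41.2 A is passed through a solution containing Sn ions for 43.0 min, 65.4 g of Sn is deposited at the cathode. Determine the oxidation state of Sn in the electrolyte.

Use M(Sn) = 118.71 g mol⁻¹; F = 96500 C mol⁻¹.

Q = I·t = 41.20 A × 2580.0 s = 106300 C, so n(e⁻) = 106300/96500 = 1.102 mol.
n(Sn) deposited = 65.4 / 118.71 = 0.5509 mol.
Electrons per atom = n(e⁻)/n(Sn) = 1.102 / 0.5509 = 2.00 ≈ 2, so the ion is Sn²⁺.

+2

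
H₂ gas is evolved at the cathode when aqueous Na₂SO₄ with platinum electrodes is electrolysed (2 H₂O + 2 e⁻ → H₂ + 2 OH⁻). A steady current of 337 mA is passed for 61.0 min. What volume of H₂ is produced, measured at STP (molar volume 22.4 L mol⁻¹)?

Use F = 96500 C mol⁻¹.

Q = I·t = 0.3370 A × 3660.0 s = 1233 C.
n(e⁻) = Q/F = 1233 / 96500 = 0.01278 mol.
2 electrons are transferred per H₂ molecule, so n(H₂) = 0.01278 / 2 = 0.006391 mol.
V = n × V_m = 0.006391 × 22.4 = 0.143 L.

0.143 L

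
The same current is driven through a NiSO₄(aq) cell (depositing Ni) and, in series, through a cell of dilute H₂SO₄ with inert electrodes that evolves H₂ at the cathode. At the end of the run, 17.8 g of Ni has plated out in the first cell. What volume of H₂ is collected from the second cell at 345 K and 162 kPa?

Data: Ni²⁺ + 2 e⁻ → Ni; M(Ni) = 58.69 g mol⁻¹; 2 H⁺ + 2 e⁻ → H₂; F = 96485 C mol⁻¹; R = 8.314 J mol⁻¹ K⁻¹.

5.37 L

n(Ni) = 17.8 / 58.69 = 0.3033 mol, so n(e⁻) = 2 × 0.3033 = 0.6066 mol.
The cells are in series, so the same 0.6066 mol of electrons passes through the second cell.
2 H⁺ + 2 e⁻ → H₂ — 2 mol e⁻ per mol H₂, so n(H₂) = 0.6066/2 = 0.3033 mol.
V = nRT/P = (0.3033 × 8.314 × 345) / (162 × 10³) = 0.00537 m³ = 5.37 L.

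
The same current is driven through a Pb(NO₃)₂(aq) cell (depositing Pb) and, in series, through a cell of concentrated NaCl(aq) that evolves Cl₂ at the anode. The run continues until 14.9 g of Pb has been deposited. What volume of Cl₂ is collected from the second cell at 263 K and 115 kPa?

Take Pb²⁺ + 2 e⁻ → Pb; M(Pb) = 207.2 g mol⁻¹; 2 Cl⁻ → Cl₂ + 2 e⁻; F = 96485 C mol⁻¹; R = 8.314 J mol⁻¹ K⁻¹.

1.37 L

n(Pb) = 14.9 / 207.2 = 0.07191 mol, so n(e⁻) = 2 × 0.07191 = 0.1438 mol.
The cells are in series, so the same 0.1438 mol of electrons passes through the second cell.
2 Cl⁻ → Cl₂ + 2 e⁻ — 2 mol e⁻ per mol Cl₂, so n(Cl₂) = 0.1438/2 = 0.07191 mol.
V = nRT/P = (0.07191 × 8.314 × 263) / (115 × 10³) = 0.00137 m³ = 1.37 L.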